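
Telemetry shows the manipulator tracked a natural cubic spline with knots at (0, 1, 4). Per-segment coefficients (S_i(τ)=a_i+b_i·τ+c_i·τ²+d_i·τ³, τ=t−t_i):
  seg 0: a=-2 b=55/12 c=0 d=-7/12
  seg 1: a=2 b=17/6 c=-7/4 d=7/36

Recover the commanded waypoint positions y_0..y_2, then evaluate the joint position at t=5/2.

y_0=-2 y_1=2 y_2=0
S(5/2) = 95/32

y_0 = S_0(0) = a_0 = -2
y_1 = S_1(0) = a_1 = 2
y_2 = S_1(3) = 0
t_q=5/2 is in segment 1 (τ=3/2); S_1(τ)=95/32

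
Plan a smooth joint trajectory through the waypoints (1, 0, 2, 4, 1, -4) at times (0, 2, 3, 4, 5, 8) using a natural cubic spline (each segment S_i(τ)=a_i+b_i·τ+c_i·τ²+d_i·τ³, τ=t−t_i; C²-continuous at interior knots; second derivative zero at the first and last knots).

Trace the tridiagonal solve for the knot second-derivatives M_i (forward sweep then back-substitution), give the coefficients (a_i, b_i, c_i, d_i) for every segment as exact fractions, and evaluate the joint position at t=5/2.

  seg 0: a=1 b=-4979/3990 c=0 d=373/1995
  seg 1: a=0 b=3973/3990 c=746/665 d=-67/570
  seg 2: a=2 b=5759/1995 c=1023/1330 d=-6607/3990
  seg 3: a=4 b=-433/798 c=-2792/665 d=6947/3990
  seg 4: a=1 b=-7414/1995 c=1363/1330 d=-1363/11970
S(5/2) = 1625/2128

Δ: Δ0=-1/2, Δ1=2, Δ2=2, Δ3=-3, Δ4=-5/3
row 1: diag=6, rhs=15; c'=1/6, d'=5/2
row 2: denom=4−1·1/6=23/6; d'=(0−1·5/2)/(23/6)=-15/23
row 3: denom=4−1·6/23=86/23; d'=(-30−1·-15/23)/(86/23)=-675/86
row 4: denom=8−1·23/86=665/86; d'=(8−1·-675/86)/(665/86)=1363/665
back: M4=1363/665
back: M3=-675/86−23/86·1363/665=-5584/665
back: M2=-15/23−6/23·-5584/665=1023/665
back: M1=5/2−1/6·1023/665=1492/665
M: M0=0, M1=1492/665, M2=1023/665, M3=-5584/665, M4=1363/665, M5=0
seg 0: a=1, c=M0/2=0, d=(M1−M0)/(6·2)=373/1995, b=Δ0−h0·(2M0+M1)/6=-4979/3990
seg 1: a=0, c=M1/2=746/665, d=(M2−M1)/(6·1)=-67/570, b=Δ1−h1·(2M1+M2)/6=3973/3990
seg 2: a=2, c=M2/2=1023/1330, d=(M3−M2)/(6·1)=-6607/3990, b=Δ2−h2·(2M2+M3)/6=5759/1995
seg 3: a=4, c=M3/2=-2792/665, d=(M4−M3)/(6·1)=6947/3990, b=Δ3−h3·(2M3+M4)/6=-433/798
seg 4: a=1, c=M4/2=1363/1330, d=(M5−M4)/(6·3)=-1363/11970, b=Δ4−h4·(2M4+M5)/6=-7414/1995
t_q=5/2 → seg 1, τ=1/2; S=0+3973/3990·τ+746/665·τ²+-67/570·τ³=1625/2128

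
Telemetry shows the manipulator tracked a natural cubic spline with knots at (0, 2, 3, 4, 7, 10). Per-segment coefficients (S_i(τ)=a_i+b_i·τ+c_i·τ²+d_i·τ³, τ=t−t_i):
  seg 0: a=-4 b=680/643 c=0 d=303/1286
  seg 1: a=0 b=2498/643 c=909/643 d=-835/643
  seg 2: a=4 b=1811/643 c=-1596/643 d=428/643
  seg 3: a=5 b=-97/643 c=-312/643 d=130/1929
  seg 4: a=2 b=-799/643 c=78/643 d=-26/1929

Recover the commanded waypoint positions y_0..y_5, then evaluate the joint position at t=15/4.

y_0=-4 y_1=0 y_2=4 y_3=5 y_4=2 y_5=-1
S(15/4) = 51409/10288

y_0 = S_0(0) = a_0 = -4
y_1 = S_1(0) = a_1 = 0
y_2 = S_2(0) = a_2 = 4
y_3 = S_3(0) = a_3 = 5
y_4 = S_4(0) = a_4 = 2
y_5 = S_4(3) = -1
t_q=15/4 is in segment 2 (τ=3/4); S_2(τ)=51409/10288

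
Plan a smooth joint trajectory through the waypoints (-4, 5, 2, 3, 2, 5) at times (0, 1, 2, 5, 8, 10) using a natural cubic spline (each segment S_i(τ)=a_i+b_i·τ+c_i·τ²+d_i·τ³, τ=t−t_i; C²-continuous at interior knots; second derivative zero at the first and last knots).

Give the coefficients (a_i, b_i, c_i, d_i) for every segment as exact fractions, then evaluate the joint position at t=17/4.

Δ: Δ0=9, Δ1=-3, Δ2=1/3, Δ3=-1/3, Δ4=3/2
row 1: diag=4, rhs=-72; c'=1/4, d'=-18
row 2: denom=8−1·1/4=31/4; d'=(20−1·-18)/(31/4)=152/31
row 3: denom=12−3·12/31=336/31; d'=(-4−3·152/31)/(336/31)=-145/84
row 4: denom=10−3·31/112=1027/112; d'=(11−3·-145/84)/(1027/112)=1812/1027
back: M4=1812/1027
back: M3=-145/84−31/112·1812/1027=-6823/3081
back: M2=152/31−12/31·-6823/3081=5916/1027
back: M1=-18−1/4·5916/1027=-19965/1027
M: M0=0, M1=-19965/1027, M2=5916/1027, M3=-6823/3081, M4=1812/1027, M5=0
seg 0: a=-4, c=M0/2=0, d=(M1−M0)/(6·1)=-6655/2054, b=Δ0−h0·(2M0+M1)/6=25141/2054
seg 1: a=5, c=M1/2=-19965/2054, d=(M2−M1)/(6·1)=8627/2054, b=Δ1−h1·(2M1+M2)/6=2588/1027
seg 2: a=2, c=M2/2=2958/1027, d=(M3−M2)/(6·3)=-24571/55458, b=Δ2−h2·(2M2+M3)/6=-8873/2054
seg 3: a=3, c=M3/2=-6823/6162, d=(M4−M3)/(6·3)=943/4266, b=Δ3−h3·(2M3+M4)/6=1026/1027
seg 4: a=2, c=M4/2=906/1027, d=(M5−M4)/(6·2)=-151/1027, b=Δ4−h4·(2M4+M5)/6=665/2054
t_q=17/4 → seg 2, τ=9/4; S=2+-8873/2054·τ+2958/1027·τ²+-24571/55458·τ³=238567/131456

  seg 0: a=-4 b=25141/2054 c=0 d=-6655/2054
  seg 1: a=5 b=2588/1027 c=-19965/2054 d=8627/2054
  seg 2: a=2 b=-8873/2054 c=2958/1027 d=-24571/55458
  seg 3: a=3 b=1026/1027 c=-6823/6162 d=943/4266
  seg 4: a=2 b=665/2054 c=906/1027 d=-151/1027
S(17/4) = 238567/131456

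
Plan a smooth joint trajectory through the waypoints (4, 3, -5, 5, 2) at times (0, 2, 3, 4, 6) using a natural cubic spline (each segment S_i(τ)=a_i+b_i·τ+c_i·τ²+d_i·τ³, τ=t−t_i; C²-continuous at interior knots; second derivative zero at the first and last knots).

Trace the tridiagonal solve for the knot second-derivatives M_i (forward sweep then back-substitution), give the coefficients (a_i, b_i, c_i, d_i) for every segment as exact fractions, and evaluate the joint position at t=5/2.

  seg 0: a=4 b=259/66 c=0 d=-73/66
  seg 1: a=3 b=-617/66 c=-73/11 d=527/66
  seg 2: a=-5 b=4/3 c=381/22 d=-571/66
  seg 3: a=5 b=661/66 c=-95/11 d=95/66
S(5/2) = -411/176

Δ: Δ0=-1/2, Δ1=-8, Δ2=10, Δ3=-3/2
row 1: diag=6, rhs=-45; c'=1/6, d'=-15/2
row 2: denom=4−1·1/6=23/6; d'=(108−1·-15/2)/(23/6)=693/23
row 3: denom=6−1·6/23=132/23; d'=(-69−1·693/23)/(132/23)=-190/11
back: M3=-190/11
back: M2=693/23−6/23·-190/11=381/11
back: M1=-15/2−1/6·381/11=-146/11
M: M0=0, M1=-146/11, M2=381/11, M3=-190/11, M4=0
seg 0: a=4, c=M0/2=0, d=(M1−M0)/(6·2)=-73/66, b=Δ0−h0·(2M0+M1)/6=259/66
seg 1: a=3, c=M1/2=-73/11, d=(M2−M1)/(6·1)=527/66, b=Δ1−h1·(2M1+M2)/6=-617/66
seg 2: a=-5, c=M2/2=381/22, d=(M3−M2)/(6·1)=-571/66, b=Δ2−h2·(2M2+M3)/6=4/3
seg 3: a=5, c=M3/2=-95/11, d=(M4−M3)/(6·2)=95/66, b=Δ3−h3·(2M3+M4)/6=661/66
t_q=5/2 → seg 1, τ=1/2; S=3+-617/66·τ+-73/11·τ²+527/66·τ³=-411/176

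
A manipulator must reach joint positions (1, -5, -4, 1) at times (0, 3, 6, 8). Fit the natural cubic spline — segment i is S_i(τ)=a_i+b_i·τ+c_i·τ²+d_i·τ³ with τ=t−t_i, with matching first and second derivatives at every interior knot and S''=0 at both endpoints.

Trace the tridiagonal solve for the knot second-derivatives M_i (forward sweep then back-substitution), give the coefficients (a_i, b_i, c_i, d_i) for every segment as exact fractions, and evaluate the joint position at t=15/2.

Δ: Δ0=-2, Δ1=1/3, Δ2=5/2
row 1: diag=12, rhs=14; c'=1/4, d'=7/6
row 2: denom=10−3·1/4=37/4; d'=(13−3·7/6)/(37/4)=38/37
back: M2=38/37
back: M1=7/6−1/4·38/37=101/111
M: M0=0, M1=101/111, M2=38/37, M3=0
seg 0: a=1, c=M0/2=0, d=(M1−M0)/(6·3)=101/1998, b=Δ0−h0·(2M0+M1)/6=-545/222
seg 1: a=-5, c=M1/2=101/222, d=(M2−M1)/(6·3)=13/1998, b=Δ1−h1·(2M1+M2)/6=-121/111
seg 2: a=-4, c=M2/2=19/37, d=(M3−M2)/(6·2)=-19/222, b=Δ2−h2·(2M2+M3)/6=403/222
t_q=15/2 → seg 2, τ=3/2; S=-4+403/222·τ+19/37·τ²+-19/222·τ³=-243/592

  seg 0: a=1 b=-545/222 c=0 d=101/1998
  seg 1: a=-5 b=-121/111 c=101/222 d=13/1998
  seg 2: a=-4 b=403/222 c=19/37 d=-19/222
S(15/2) = -243/592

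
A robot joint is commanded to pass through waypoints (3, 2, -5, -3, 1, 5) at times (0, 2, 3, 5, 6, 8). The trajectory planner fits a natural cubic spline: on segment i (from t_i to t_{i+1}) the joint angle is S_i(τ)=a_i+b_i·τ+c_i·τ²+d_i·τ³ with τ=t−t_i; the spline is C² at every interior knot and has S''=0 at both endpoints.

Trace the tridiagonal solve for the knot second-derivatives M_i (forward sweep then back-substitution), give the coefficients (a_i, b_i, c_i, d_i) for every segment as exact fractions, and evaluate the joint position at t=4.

Δ: Δ0=-1/2, Δ1=-7, Δ2=1, Δ3=4, Δ4=2
row 1: diag=6, rhs=-39; c'=1/6, d'=-13/2
row 2: denom=6−1·1/6=35/6; d'=(48−1·-13/2)/(35/6)=327/35
row 3: denom=6−2·12/35=186/35; d'=(18−2·327/35)/(186/35)=-4/31
row 4: denom=6−1·35/186=1081/186; d'=(-12−1·-4/31)/(1081/186)=-96/47
back: M4=-96/47
back: M3=-4/31−35/186·-96/47=12/47
back: M2=327/35−12/35·12/47=435/47
back: M1=-13/2−1/6·435/47=-378/47
M: M0=0, M1=-378/47, M2=435/47, M3=12/47, M4=-96/47, M5=0
seg 0: a=3, c=M0/2=0, d=(M1−M0)/(6·2)=-63/94, b=Δ0−h0·(2M0+M1)/6=205/94
seg 1: a=2, c=M1/2=-189/47, d=(M2−M1)/(6·1)=271/94, b=Δ1−h1·(2M1+M2)/6=-551/94
seg 2: a=-5, c=M2/2=435/94, d=(M3−M2)/(6·2)=-3/4, b=Δ2−h2·(2M2+M3)/6=-247/47
seg 3: a=-3, c=M3/2=6/47, d=(M4−M3)/(6·1)=-18/47, b=Δ3−h3·(2M3+M4)/6=200/47
seg 4: a=1, c=M4/2=-48/47, d=(M5−M4)/(6·2)=8/47, b=Δ4−h4·(2M4+M5)/6=158/47
t_q=4 → seg 2, τ=1; S=-5+-247/47·τ+435/94·τ²+-3/4·τ³=-1199/188

  seg 0: a=3 b=205/94 c=0 d=-63/94
  seg 1: a=2 b=-551/94 c=-189/47 d=271/94
  seg 2: a=-5 b=-247/47 c=435/94 d=-3/4
  seg 3: a=-3 b=200/47 c=6/47 d=-18/47
  seg 4: a=1 b=158/47 c=-48/47 d=8/47
S(4) = -1199/188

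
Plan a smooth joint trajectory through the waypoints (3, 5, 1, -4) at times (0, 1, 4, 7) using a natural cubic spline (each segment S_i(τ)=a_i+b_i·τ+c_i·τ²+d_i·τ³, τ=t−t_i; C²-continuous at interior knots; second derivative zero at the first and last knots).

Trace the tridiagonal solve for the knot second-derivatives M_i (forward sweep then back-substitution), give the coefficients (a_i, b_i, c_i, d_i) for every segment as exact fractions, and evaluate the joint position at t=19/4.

Δ: Δ0=2, Δ1=-4/3, Δ2=-5/3
row 1: diag=8, rhs=-20; c'=3/8, d'=-5/2
row 2: denom=12−3·3/8=87/8; d'=(-2−3·-5/2)/(87/8)=44/87
back: M2=44/87
back: M1=-5/2−3/8·44/87=-78/29
M: M0=0, M1=-78/29, M2=44/87, M3=0
seg 0: a=3, c=M0/2=0, d=(M1−M0)/(6·1)=-13/29, b=Δ0−h0·(2M0+M1)/6=71/29
seg 1: a=5, c=M1/2=-39/29, d=(M2−M1)/(6·3)=139/783, b=Δ1−h1·(2M1+M2)/6=32/29
seg 2: a=1, c=M2/2=22/87, d=(M3−M2)/(6·3)=-22/783, b=Δ2−h2·(2M2+M3)/6=-63/29
t_q=19/4 → seg 2, τ=3/4; S=1+-63/29·τ+22/87·τ²+-22/783·τ³=-463/928

  seg 0: a=3 b=71/29 c=0 d=-13/29
  seg 1: a=5 b=32/29 c=-39/29 d=139/783
  seg 2: a=1 b=-63/29 c=22/87 d=-22/783
S(19/4) = -463/928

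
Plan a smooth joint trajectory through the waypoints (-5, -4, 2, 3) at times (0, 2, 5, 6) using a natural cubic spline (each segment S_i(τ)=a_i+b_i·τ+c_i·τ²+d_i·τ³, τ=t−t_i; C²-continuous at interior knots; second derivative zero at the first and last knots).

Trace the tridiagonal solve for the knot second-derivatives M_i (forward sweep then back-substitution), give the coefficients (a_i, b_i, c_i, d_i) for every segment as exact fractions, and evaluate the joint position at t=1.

  seg 0: a=-5 b=11/142 c=0 d=15/142
  seg 1: a=-4 b=191/142 c=45/71 d=-59/426
  seg 2: a=2 b=100/71 c=-87/142 d=29/142
S(1) = -342/71

Δ: Δ0=1/2, Δ1=2, Δ2=1
row 1: diag=10, rhs=9; c'=3/10, d'=9/10
row 2: denom=8−3·3/10=71/10; d'=(-6−3·9/10)/(71/10)=-87/71
back: M2=-87/71
back: M1=9/10−3/10·-87/71=90/71
M: M0=0, M1=90/71, M2=-87/71, M3=0
seg 0: a=-5, c=M0/2=0, d=(M1−M0)/(6·2)=15/142, b=Δ0−h0·(2M0+M1)/6=11/142
seg 1: a=-4, c=M1/2=45/71, d=(M2−M1)/(6·3)=-59/426, b=Δ1−h1·(2M1+M2)/6=191/142
seg 2: a=2, c=M2/2=-87/142, d=(M3−M2)/(6·1)=29/142, b=Δ2−h2·(2M2+M3)/6=100/71
t_q=1 → seg 0, τ=1; S=-5+11/142·τ+0·τ²+15/142·τ³=-342/71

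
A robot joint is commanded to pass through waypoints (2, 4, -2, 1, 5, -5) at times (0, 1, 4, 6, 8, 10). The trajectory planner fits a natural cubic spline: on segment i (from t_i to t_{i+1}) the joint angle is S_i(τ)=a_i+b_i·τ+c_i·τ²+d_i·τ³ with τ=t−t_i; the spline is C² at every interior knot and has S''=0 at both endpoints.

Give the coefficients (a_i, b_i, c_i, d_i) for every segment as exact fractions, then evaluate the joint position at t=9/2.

  seg 0: a=2 b=491/182 c=0 d=-127/182
  seg 1: a=4 b=55/91 c=-381/182 d=223/546
  seg 2: a=-2 b=-13/14 c=144/91 d=-67/364
  seg 3: a=1 b=83/26 c=87/182 d=-391/728
  seg 4: a=5 b=-122/91 c=-999/364 d=333/728
S(9/2) = -6091/2912

Δ: Δ0=2, Δ1=-2, Δ2=3/2, Δ3=2, Δ4=-5
row 1: diag=8, rhs=-24; c'=3/8, d'=-3
row 2: denom=10−3·3/8=71/8; d'=(21−3·-3)/(71/8)=240/71
row 3: denom=8−2·16/71=536/71; d'=(3−2·240/71)/(536/71)=-267/536
row 4: denom=8−2·71/268=1001/134; d'=(-42−2·-267/536)/(1001/134)=-999/182
back: M4=-999/182
back: M3=-267/536−71/268·-999/182=87/91
back: M2=240/71−16/71·87/91=288/91
back: M1=-3−3/8·288/91=-381/91
M: M0=0, M1=-381/91, M2=288/91, M3=87/91, M4=-999/182, M5=0
seg 0: a=2, c=M0/2=0, d=(M1−M0)/(6·1)=-127/182, b=Δ0−h0·(2M0+M1)/6=491/182
seg 1: a=4, c=M1/2=-381/182, d=(M2−M1)/(6·3)=223/546, b=Δ1−h1·(2M1+M2)/6=55/91
seg 2: a=-2, c=M2/2=144/91, d=(M3−M2)/(6·2)=-67/364, b=Δ2−h2·(2M2+M3)/6=-13/14
seg 3: a=1, c=M3/2=87/182, d=(M4−M3)/(6·2)=-391/728, b=Δ3−h3·(2M3+M4)/6=83/26
seg 4: a=5, c=M4/2=-999/364, d=(M5−M4)/(6·2)=333/728, b=Δ4−h4·(2M4+M5)/6=-122/91
t_q=9/2 → seg 2, τ=1/2; S=-2+-13/14·τ+144/91·τ²+-67/364·τ³=-6091/2912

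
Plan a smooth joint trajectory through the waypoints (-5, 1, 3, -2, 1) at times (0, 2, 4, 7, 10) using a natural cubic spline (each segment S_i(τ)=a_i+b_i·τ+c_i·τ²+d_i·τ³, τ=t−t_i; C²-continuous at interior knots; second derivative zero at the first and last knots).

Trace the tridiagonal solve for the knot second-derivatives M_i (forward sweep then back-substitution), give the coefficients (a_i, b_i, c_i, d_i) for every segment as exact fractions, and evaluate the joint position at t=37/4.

  seg 0: a=-5 b=701/210 c=0 d=-71/840
  seg 1: a=1 b=244/105 c=-71/140 d=-13/168
  seg 2: a=3 b=-19/30 c=-34/35 d=79/378
  seg 3: a=-2 b=-86/105 c=191/210 d=-191/1890
S(37/4) = -349/896

Δ: Δ0=3, Δ1=1, Δ2=-5/3, Δ3=1
row 1: diag=8, rhs=-12; c'=1/4, d'=-3/2
row 2: denom=10−2·1/4=19/2; d'=(-16−2·-3/2)/(19/2)=-26/19
row 3: denom=12−3·6/19=210/19; d'=(16−3·-26/19)/(210/19)=191/105
back: M3=191/105
back: M2=-26/19−6/19·191/105=-68/35
back: M1=-3/2−1/4·-68/35=-71/70
M: M0=0, M1=-71/70, M2=-68/35, M3=191/105, M4=0
seg 0: a=-5, c=M0/2=0, d=(M1−M0)/(6·2)=-71/840, b=Δ0−h0·(2M0+M1)/6=701/210
seg 1: a=1, c=M1/2=-71/140, d=(M2−M1)/(6·2)=-13/168, b=Δ1−h1·(2M1+M2)/6=244/105
seg 2: a=3, c=M2/2=-34/35, d=(M3−M2)/(6·3)=79/378, b=Δ2−h2·(2M2+M3)/6=-19/30
seg 3: a=-2, c=M3/2=191/210, d=(M4−M3)/(6·3)=-191/1890, b=Δ3−h3·(2M3+M4)/6=-86/105
t_q=37/4 → seg 3, τ=9/4; S=-2+-86/105·τ+191/210·τ²+-191/1890·τ³=-349/896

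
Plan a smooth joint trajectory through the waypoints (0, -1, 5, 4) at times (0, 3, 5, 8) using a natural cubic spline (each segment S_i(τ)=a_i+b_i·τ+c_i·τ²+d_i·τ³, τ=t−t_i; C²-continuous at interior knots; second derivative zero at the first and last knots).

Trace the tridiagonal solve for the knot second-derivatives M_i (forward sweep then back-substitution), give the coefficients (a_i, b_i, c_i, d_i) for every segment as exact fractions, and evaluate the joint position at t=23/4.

Δ: Δ0=-1/3, Δ1=3, Δ2=-1/3
row 1: diag=10, rhs=20; c'=1/5, d'=2
row 2: denom=10−2·1/5=48/5; d'=(-20−2·2)/(48/5)=-5/2
back: M2=-5/2
back: M1=2−1/5·-5/2=5/2
M: M0=0, M1=5/2, M2=-5/2, M3=0
seg 0: a=0, c=M0/2=0, d=(M1−M0)/(6·3)=5/36, b=Δ0−h0·(2M0+M1)/6=-19/12
seg 1: a=-1, c=M1/2=5/4, d=(M2−M1)/(6·2)=-5/12, b=Δ1−h1·(2M1+M2)/6=13/6
seg 2: a=5, c=M2/2=-5/4, d=(M3−M2)/(6·3)=5/36, b=Δ2−h2·(2M2+M3)/6=13/6
t_q=23/4 → seg 2, τ=3/4; S=5+13/6·τ+-5/4·τ²+5/36·τ³=1531/256

  seg 0: a=0 b=-19/12 c=0 d=5/36
  seg 1: a=-1 b=13/6 c=5/4 d=-5/12
  seg 2: a=5 b=13/6 c=-5/4 d=5/36
S(23/4) = 1531/256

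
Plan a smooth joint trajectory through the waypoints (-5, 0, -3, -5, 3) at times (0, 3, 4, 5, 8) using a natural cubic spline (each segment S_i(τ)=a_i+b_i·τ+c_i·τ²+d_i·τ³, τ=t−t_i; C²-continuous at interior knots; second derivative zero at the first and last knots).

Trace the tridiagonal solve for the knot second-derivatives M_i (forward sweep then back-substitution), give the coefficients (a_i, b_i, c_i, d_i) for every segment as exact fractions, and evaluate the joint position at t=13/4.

Δ: Δ0=5/3, Δ1=-3, Δ2=-2, Δ3=8/3
row 1: diag=8, rhs=-28; c'=1/8, d'=-7/2
row 2: denom=4−1·1/8=31/8; d'=(6−1·-7/2)/(31/8)=76/31
row 3: denom=8−1·8/31=240/31; d'=(28−1·76/31)/(240/31)=33/10
back: M3=33/10
back: M2=76/31−8/31·33/10=8/5
back: M1=-7/2−1/8·8/5=-37/10
M: M0=0, M1=-37/10, M2=8/5, M3=33/10, M4=0
seg 0: a=-5, c=M0/2=0, d=(M1−M0)/(6·3)=-37/180, b=Δ0−h0·(2M0+M1)/6=211/60
seg 1: a=0, c=M1/2=-37/20, d=(M2−M1)/(6·1)=53/60, b=Δ1−h1·(2M1+M2)/6=-61/30
seg 2: a=-3, c=M2/2=4/5, d=(M3−M2)/(6·1)=17/60, b=Δ2−h2·(2M2+M3)/6=-37/12
seg 3: a=-5, c=M3/2=33/20, d=(M4−M3)/(6·3)=-11/60, b=Δ3−h3·(2M3+M4)/6=-19/30
t_q=13/4 → seg 1, τ=1/4; S=0+-61/30·τ+-37/20·τ²+53/60·τ³=-781/1280

  seg 0: a=-5 b=211/60 c=0 d=-37/180
  seg 1: a=0 b=-61/30 c=-37/20 d=53/60
  seg 2: a=-3 b=-37/12 c=4/5 d=17/60
  seg 3: a=-5 b=-19/30 c=33/20 d=-11/60
S(13/4) = -781/1280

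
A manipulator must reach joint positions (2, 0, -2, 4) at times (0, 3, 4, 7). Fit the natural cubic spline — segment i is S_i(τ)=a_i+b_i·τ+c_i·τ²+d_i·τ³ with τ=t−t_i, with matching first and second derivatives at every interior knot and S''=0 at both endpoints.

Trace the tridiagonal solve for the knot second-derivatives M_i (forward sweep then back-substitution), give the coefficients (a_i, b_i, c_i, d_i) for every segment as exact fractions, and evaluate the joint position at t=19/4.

  seg 0: a=2 b=2/63 c=0 d=-44/567
  seg 1: a=0 b=-130/63 c=-44/63 d=16/21
  seg 2: a=-2 b=-74/63 c=100/63 d=-100/567
S(19/4) = -33/16

Δ: Δ0=-2/3, Δ1=-2, Δ2=2
row 1: diag=8, rhs=-8; c'=1/8, d'=-1
row 2: denom=8−1·1/8=63/8; d'=(24−1·-1)/(63/8)=200/63
back: M2=200/63
back: M1=-1−1/8·200/63=-88/63
M: M0=0, M1=-88/63, M2=200/63, M3=0
seg 0: a=2, c=M0/2=0, d=(M1−M0)/(6·3)=-44/567, b=Δ0−h0·(2M0+M1)/6=2/63
seg 1: a=0, c=M1/2=-44/63, d=(M2−M1)/(6·1)=16/21, b=Δ1−h1·(2M1+M2)/6=-130/63
seg 2: a=-2, c=M2/2=100/63, d=(M3−M2)/(6·3)=-100/567, b=Δ2−h2·(2M2+M3)/6=-74/63
t_q=19/4 → seg 2, τ=3/4; S=-2+-74/63·τ+100/63·τ²+-100/567·τ³=-33/16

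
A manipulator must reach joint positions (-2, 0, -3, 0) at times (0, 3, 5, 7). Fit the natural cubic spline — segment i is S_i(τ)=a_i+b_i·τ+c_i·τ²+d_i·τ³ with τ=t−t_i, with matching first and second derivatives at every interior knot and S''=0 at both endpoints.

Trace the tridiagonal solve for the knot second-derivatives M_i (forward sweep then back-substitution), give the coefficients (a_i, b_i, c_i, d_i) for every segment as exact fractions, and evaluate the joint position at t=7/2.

Δ: Δ0=2/3, Δ1=-3/2, Δ2=3/2
row 1: diag=10, rhs=-13; c'=1/5, d'=-13/10
row 2: denom=8−2·1/5=38/5; d'=(18−2·-13/10)/(38/5)=103/38
back: M2=103/38
back: M1=-13/10−1/5·103/38=-35/19
M: M0=0, M1=-35/19, M2=103/38, M3=0
seg 0: a=-2, c=M0/2=0, d=(M1−M0)/(6·3)=-35/342, b=Δ0−h0·(2M0+M1)/6=181/114
seg 1: a=0, c=M1/2=-35/38, d=(M2−M1)/(6·2)=173/456, b=Δ1−h1·(2M1+M2)/6=-67/57
seg 2: a=-3, c=M2/2=103/76, d=(M3−M2)/(6·2)=-103/456, b=Δ2−h2·(2M2+M3)/6=-35/114
t_q=7/2 → seg 1, τ=1/2; S=0+-67/57·τ+-35/38·τ²+173/456·τ³=-937/1216

  seg 0: a=-2 b=181/114 c=0 d=-35/342
  seg 1: a=0 b=-67/57 c=-35/38 d=173/456
  seg 2: a=-3 b=-35/114 c=103/76 d=-103/456
S(7/2) = -937/1216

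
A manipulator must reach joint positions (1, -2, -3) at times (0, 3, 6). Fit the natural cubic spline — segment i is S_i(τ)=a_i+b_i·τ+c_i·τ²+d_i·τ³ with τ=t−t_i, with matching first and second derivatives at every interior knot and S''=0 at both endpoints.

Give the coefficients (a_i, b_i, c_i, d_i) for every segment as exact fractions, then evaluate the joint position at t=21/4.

Δ: Δ0=-1, Δ1=-1/3
row 1: diag=12, rhs=4; c'=1/4, d'=1/3
back: M1=1/3
M: M0=0, M1=1/3, M2=0
seg 0: a=1, c=M0/2=0, d=(M1−M0)/(6·3)=1/54, b=Δ0−h0·(2M0+M1)/6=-7/6
seg 1: a=-2, c=M1/2=1/6, d=(M2−M1)/(6·3)=-1/54, b=Δ1−h1·(2M1+M2)/6=-2/3
t_q=21/4 → seg 1, τ=9/4; S=-2+-2/3·τ+1/6·τ²+-1/54·τ³=-367/128

  seg 0: a=1 b=-7/6 c=0 d=1/54
  seg 1: a=-2 b=-2/3 c=1/6 d=-1/54
S(21/4) = -367/128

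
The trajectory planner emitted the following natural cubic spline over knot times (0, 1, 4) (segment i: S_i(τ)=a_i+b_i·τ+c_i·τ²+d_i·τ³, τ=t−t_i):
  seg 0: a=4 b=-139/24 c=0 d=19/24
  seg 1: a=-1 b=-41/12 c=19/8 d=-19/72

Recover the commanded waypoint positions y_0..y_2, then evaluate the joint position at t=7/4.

y_0 = S_0(0) = a_0 = 4
y_1 = S_1(0) = a_1 = -1
y_2 = S_1(3) = 3
t_q=7/4 is in segment 1 (τ=3/4); S_1(τ)=-1197/512

y_0=4 y_1=-1 y_2=3
S(7/4) = -1197/512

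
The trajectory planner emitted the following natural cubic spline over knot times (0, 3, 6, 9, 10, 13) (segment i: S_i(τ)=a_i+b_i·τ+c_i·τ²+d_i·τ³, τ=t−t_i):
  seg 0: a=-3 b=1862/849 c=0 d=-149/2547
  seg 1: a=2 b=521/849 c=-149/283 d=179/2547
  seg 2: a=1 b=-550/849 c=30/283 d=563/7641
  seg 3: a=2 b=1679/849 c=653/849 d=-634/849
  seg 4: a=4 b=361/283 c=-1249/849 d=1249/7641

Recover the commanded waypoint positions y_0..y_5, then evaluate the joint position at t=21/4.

y_0=-3 y_1=2 y_2=1 y_3=2 y_4=4 y_5=-1
S(21/4) = 27455/18112

y_0 = S_0(0) = a_0 = -3
y_1 = S_1(0) = a_1 = 2
y_2 = S_2(0) = a_2 = 1
y_3 = S_3(0) = a_3 = 2
y_4 = S_4(0) = a_4 = 4
y_5 = S_4(3) = -1
t_q=21/4 is in segment 1 (τ=9/4); S_1(τ)=27455/18112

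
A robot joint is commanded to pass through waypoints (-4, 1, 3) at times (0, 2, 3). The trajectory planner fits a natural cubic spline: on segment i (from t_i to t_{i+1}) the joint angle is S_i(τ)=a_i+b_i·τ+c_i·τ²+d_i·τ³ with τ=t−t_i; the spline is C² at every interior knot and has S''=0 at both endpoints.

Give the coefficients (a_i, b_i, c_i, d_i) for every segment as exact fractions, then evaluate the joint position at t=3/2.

Δ: Δ0=5/2, Δ1=2
row 1: diag=6, rhs=-3; c'=1/6, d'=-1/2
back: M1=-1/2
M: M0=0, M1=-1/2, M2=0
seg 0: a=-4, c=M0/2=0, d=(M1−M0)/(6·2)=-1/24, b=Δ0−h0·(2M0+M1)/6=8/3
seg 1: a=1, c=M1/2=-1/4, d=(M2−M1)/(6·1)=1/12, b=Δ1−h1·(2M1+M2)/6=13/6
t_q=3/2 → seg 0, τ=3/2; S=-4+8/3·τ+0·τ²+-1/24·τ³=-9/64

  seg 0: a=-4 b=8/3 c=0 d=-1/24
  seg 1: a=1 b=13/6 c=-1/4 d=1/12
S(3/2) = -9/64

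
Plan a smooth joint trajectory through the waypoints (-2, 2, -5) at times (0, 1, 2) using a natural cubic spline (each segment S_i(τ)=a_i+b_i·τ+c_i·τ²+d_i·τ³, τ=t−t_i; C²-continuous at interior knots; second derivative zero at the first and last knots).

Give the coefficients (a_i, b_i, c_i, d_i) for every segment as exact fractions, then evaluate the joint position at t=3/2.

  seg 0: a=-2 b=27/4 c=0 d=-11/4
  seg 1: a=2 b=-3/2 c=-33/4 d=11/4
S(3/2) = -15/32

Δ: Δ0=4, Δ1=-7
row 1: diag=4, rhs=-66; c'=1/4, d'=-33/2
back: M1=-33/2
M: M0=0, M1=-33/2, M2=0
seg 0: a=-2, c=M0/2=0, d=(M1−M0)/(6·1)=-11/4, b=Δ0−h0·(2M0+M1)/6=27/4
seg 1: a=2, c=M1/2=-33/4, d=(M2−M1)/(6·1)=11/4, b=Δ1−h1·(2M1+M2)/6=-3/2
t_q=3/2 → seg 1, τ=1/2; S=2+-3/2·τ+-33/4·τ²+11/4·τ³=-15/32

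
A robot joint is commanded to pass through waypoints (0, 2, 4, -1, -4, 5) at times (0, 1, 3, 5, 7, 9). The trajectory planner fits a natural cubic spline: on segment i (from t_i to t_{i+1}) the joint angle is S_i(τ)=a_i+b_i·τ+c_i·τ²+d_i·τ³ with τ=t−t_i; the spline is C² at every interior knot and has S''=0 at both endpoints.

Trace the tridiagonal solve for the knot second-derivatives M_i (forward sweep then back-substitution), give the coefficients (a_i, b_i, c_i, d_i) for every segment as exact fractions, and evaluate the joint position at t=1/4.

Δ: Δ0=2, Δ1=1, Δ2=-5/2, Δ3=-3/2, Δ4=9/2
row 1: diag=6, rhs=-6; c'=1/3, d'=-1
row 2: denom=8−2·1/3=22/3; d'=(-21−2·-1)/(22/3)=-57/22
row 3: denom=8−2·3/11=82/11; d'=(6−2·-57/22)/(82/11)=3/2
row 4: denom=8−2·11/41=306/41; d'=(36−2·3/2)/(306/41)=451/102
back: M4=451/102
back: M3=3/2−11/41·451/102=16/51
back: M2=-57/22−3/11·16/51=-91/34
back: M1=-1−1/3·-91/34=-11/102
M: M0=0, M1=-11/102, M2=-91/34, M3=16/51, M4=451/102, M5=0
seg 0: a=0, c=M0/2=0, d=(M1−M0)/(6·1)=-11/612, b=Δ0−h0·(2M0+M1)/6=1235/612
seg 1: a=2, c=M1/2=-11/204, d=(M2−M1)/(6·2)=-131/612, b=Δ1−h1·(2M1+M2)/6=601/306
seg 2: a=4, c=M2/2=-91/68, d=(M3−M2)/(6·2)=305/1224, b=Δ2−h2·(2M2+M3)/6=-251/306
seg 3: a=-1, c=M3/2=8/51, d=(M4−M3)/(6·2)=419/1224, b=Δ3−h3·(2M3+M4)/6=-487/153
seg 4: a=-4, c=M4/2=451/204, d=(M5−M4)/(6·2)=-451/1224, b=Δ4−h4·(2M4+M5)/6=475/306
t_q=1/4 → seg 0, τ=1/4; S=0+1235/612·τ+0·τ²+-11/612·τ³=6583/13056

  seg 0: a=0 b=1235/612 c=0 d=-11/612
  seg 1: a=2 b=601/306 c=-11/204 d=-131/612
  seg 2: a=4 b=-251/306 c=-91/68 d=305/1224
  seg 3: a=-1 b=-487/153 c=8/51 d=419/1224
  seg 4: a=-4 b=475/306 c=451/204 d=-451/1224
S(1/4) = 6583/13056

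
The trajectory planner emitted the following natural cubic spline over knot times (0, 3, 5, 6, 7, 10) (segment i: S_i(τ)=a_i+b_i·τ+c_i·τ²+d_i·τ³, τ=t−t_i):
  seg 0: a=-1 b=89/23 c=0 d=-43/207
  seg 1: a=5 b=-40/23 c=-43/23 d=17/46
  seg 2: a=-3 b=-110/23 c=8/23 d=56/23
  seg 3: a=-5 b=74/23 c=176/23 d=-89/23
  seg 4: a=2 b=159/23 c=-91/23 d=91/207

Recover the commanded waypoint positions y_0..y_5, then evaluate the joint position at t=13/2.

y_0=-1 y_1=5 y_2=-3 y_3=-5 y_4=2 y_5=-1
S(13/2) = -361/184

y_0 = S_0(0) = a_0 = -1
y_1 = S_1(0) = a_1 = 5
y_2 = S_2(0) = a_2 = -3
y_3 = S_3(0) = a_3 = -5
y_4 = S_4(0) = a_4 = 2
y_5 = S_4(3) = -1
t_q=13/2 is in segment 3 (τ=1/2); S_3(τ)=-361/184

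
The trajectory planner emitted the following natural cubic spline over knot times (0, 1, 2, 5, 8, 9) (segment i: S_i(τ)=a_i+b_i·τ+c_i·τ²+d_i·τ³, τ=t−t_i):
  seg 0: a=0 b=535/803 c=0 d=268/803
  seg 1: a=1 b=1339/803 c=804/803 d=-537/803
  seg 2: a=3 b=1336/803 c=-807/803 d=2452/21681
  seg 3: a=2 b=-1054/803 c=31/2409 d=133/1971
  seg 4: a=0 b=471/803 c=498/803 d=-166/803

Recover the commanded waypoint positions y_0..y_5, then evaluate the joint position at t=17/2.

y_0=0 y_1=1 y_2=3 y_3=2 y_4=0 y_5=1
S(17/2) = 1357/3212

y_0 = S_0(0) = a_0 = 0
y_1 = S_1(0) = a_1 = 1
y_2 = S_2(0) = a_2 = 3
y_3 = S_3(0) = a_3 = 2
y_4 = S_4(0) = a_4 = 0
y_5 = S_4(1) = 1
t_q=17/2 is in segment 4 (τ=1/2); S_4(τ)=1357/3212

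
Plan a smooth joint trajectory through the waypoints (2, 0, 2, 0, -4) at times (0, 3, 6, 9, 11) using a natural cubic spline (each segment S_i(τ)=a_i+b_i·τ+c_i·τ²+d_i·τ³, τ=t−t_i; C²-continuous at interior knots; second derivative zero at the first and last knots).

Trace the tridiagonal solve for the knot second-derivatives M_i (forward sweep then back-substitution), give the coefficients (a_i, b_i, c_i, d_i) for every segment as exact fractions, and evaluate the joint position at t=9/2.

  seg 0: a=2 b=-226/207 c=0 d=88/1863
  seg 1: a=0 b=38/207 c=88/207 d=-164/1863
  seg 2: a=2 b=74/207 c=-76/207 d=16/1863
  seg 3: a=0 b=-334/207 c=-20/69 d=10/207
S(9/2) = 43/46

Δ: Δ0=-2/3, Δ1=2/3, Δ2=-2/3, Δ3=-2
row 1: diag=12, rhs=8; c'=1/4, d'=2/3
row 2: denom=12−3·1/4=45/4; d'=(-8−3·2/3)/(45/4)=-8/9
row 3: denom=10−3·4/15=46/5; d'=(-8−3·-8/9)/(46/5)=-40/69
back: M3=-40/69
back: M2=-8/9−4/15·-40/69=-152/207
back: M1=2/3−1/4·-152/207=176/207
M: M0=0, M1=176/207, M2=-152/207, M3=-40/69, M4=0
seg 0: a=2, c=M0/2=0, d=(M1−M0)/(6·3)=88/1863, b=Δ0−h0·(2M0+M1)/6=-226/207
seg 1: a=0, c=M1/2=88/207, d=(M2−M1)/(6·3)=-164/1863, b=Δ1−h1·(2M1+M2)/6=38/207
seg 2: a=2, c=M2/2=-76/207, d=(M3−M2)/(6·3)=16/1863, b=Δ2−h2·(2M2+M3)/6=74/207
seg 3: a=0, c=M3/2=-20/69, d=(M4−M3)/(6·2)=10/207, b=Δ3−h3·(2M3+M4)/6=-334/207
t_q=9/2 → seg 1, τ=3/2; S=0+38/207·τ+88/207·τ²+-164/1863·τ³=43/46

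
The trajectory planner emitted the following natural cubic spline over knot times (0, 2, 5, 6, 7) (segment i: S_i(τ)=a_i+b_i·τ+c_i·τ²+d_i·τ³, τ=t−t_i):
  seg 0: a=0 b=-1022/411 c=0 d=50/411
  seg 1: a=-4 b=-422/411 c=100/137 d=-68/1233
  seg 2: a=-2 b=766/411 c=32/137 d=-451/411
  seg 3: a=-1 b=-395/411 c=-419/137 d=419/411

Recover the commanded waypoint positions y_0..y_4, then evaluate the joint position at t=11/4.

y_0=0 y_1=-4 y_2=-2 y_3=-1 y_4=-4
S(11/4) = -9607/2192

y_0 = S_0(0) = a_0 = 0
y_1 = S_1(0) = a_1 = -4
y_2 = S_2(0) = a_2 = -2
y_3 = S_3(0) = a_3 = -1
y_4 = S_3(1) = -4
t_q=11/4 is in segment 1 (τ=3/4); S_1(τ)=-9607/2192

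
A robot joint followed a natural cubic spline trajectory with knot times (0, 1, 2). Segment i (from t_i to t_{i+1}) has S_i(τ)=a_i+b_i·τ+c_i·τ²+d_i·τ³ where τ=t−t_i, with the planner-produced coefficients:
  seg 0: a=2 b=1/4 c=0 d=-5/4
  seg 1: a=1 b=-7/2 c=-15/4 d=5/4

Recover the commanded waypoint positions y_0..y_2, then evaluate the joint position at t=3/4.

y_0 = S_0(0) = a_0 = 2
y_1 = S_1(0) = a_1 = 1
y_2 = S_1(1) = -5
t_q=3/4 is in segment 0 (τ=3/4); S_0(τ)=425/256

y_0=2 y_1=1 y_2=-5
S(3/4) = 425/256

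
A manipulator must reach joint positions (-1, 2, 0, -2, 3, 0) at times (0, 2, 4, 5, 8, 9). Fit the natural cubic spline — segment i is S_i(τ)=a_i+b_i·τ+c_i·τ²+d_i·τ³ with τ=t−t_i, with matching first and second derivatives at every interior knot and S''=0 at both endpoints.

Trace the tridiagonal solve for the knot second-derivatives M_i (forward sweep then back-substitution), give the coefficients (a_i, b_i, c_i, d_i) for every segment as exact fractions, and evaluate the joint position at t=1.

Δ: Δ0=3/2, Δ1=-1, Δ2=-2, Δ3=5/3, Δ4=-3
row 1: diag=8, rhs=-15; c'=1/4, d'=-15/8
row 2: denom=6−2·1/4=11/2; d'=(-6−2·-15/8)/(11/2)=-9/22
row 3: denom=8−1·2/11=86/11; d'=(22−1·-9/22)/(86/11)=493/172
row 4: denom=8−3·33/86=589/86; d'=(-28−3·493/172)/(589/86)=-6295/1178
back: M4=-6295/1178
back: M3=493/172−33/86·-6295/1178=2896/589
back: M2=-9/22−2/11·2896/589=-1535/1178
back: M1=-15/8−1/4·-1535/1178=-1825/1178
M: M0=0, M1=-1825/1178, M2=-1535/1178, M3=2896/589, M4=-6295/1178, M5=0
seg 0: a=-1, c=M0/2=0, d=(M1−M0)/(6·2)=-1825/14136, b=Δ0−h0·(2M0+M1)/6=3563/1767
seg 1: a=2, c=M1/2=-1825/2356, d=(M2−M1)/(6·2)=145/7068, b=Δ1−h1·(2M1+M2)/6=1651/3534
seg 2: a=0, c=M2/2=-1535/2356, d=(M3−M2)/(6·1)=7327/7068, b=Δ2−h2·(2M2+M3)/6=-8429/3534
seg 3: a=-2, c=M3/2=1448/589, d=(M4−M3)/(6·3)=-1343/2356, b=Δ3−h3·(2M3+M4)/6=-4087/7068
seg 4: a=3, c=M4/2=-6295/2356, d=(M5−M4)/(6·1)=6295/7068, b=Δ4−h4·(2M4+M5)/6=-4307/3534
t_q=1 → seg 0, τ=1; S=-1+3563/1767·τ+0·τ²+-1825/14136·τ³=4181/4712

  seg 0: a=-1 b=3563/1767 c=0 d=-1825/14136
  seg 1: a=2 b=1651/3534 c=-1825/2356 d=145/7068
  seg 2: a=0 b=-8429/3534 c=-1535/2356 d=7327/7068
  seg 3: a=-2 b=-4087/7068 c=1448/589 d=-1343/2356
  seg 4: a=3 b=-4307/3534 c=-6295/2356 d=6295/7068
S(1) = 4181/4712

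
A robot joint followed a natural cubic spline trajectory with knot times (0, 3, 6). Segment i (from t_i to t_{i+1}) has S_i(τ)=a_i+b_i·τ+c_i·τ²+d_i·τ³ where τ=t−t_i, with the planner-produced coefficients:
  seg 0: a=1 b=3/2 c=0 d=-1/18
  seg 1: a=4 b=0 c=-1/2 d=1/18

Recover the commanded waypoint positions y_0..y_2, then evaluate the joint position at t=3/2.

y_0 = S_0(0) = a_0 = 1
y_1 = S_1(0) = a_1 = 4
y_2 = S_1(3) = 1
t_q=3/2 is in segment 0 (τ=3/2); S_0(τ)=49/16

y_0=1 y_1=4 y_2=1
S(3/2) = 49/16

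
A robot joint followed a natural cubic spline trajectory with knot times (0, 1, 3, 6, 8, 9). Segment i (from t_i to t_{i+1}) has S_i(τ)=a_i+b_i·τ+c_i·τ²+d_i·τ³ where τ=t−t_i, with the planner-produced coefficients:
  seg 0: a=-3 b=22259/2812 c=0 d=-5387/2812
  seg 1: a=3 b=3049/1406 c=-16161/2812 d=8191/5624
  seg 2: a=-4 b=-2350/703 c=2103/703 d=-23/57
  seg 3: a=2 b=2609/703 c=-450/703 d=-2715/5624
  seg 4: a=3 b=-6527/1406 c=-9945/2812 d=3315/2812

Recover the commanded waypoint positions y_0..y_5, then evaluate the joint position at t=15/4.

y_0=-3 y_1=3 y_2=-4 y_3=2 y_4=3 y_5=-4
S(15/4) = -224719/44992

y_0 = S_0(0) = a_0 = -3
y_1 = S_1(0) = a_1 = 3
y_2 = S_2(0) = a_2 = -4
y_3 = S_3(0) = a_3 = 2
y_4 = S_4(0) = a_4 = 3
y_5 = S_4(1) = -4
t_q=15/4 is in segment 2 (τ=3/4); S_2(τ)=-224719/44992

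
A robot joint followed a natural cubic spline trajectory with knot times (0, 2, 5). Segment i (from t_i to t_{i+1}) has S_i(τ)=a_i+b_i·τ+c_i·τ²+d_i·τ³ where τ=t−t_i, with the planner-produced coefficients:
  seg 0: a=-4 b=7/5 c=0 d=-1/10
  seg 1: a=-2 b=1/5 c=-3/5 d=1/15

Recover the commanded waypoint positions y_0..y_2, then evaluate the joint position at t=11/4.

y_0 = S_0(0) = a_0 = -4
y_1 = S_1(0) = a_1 = -2
y_2 = S_1(3) = -5
t_q=11/4 is in segment 1 (τ=3/4); S_1(τ)=-691/320

y_0=-4 y_1=-2 y_2=-5
S(11/4) = -691/320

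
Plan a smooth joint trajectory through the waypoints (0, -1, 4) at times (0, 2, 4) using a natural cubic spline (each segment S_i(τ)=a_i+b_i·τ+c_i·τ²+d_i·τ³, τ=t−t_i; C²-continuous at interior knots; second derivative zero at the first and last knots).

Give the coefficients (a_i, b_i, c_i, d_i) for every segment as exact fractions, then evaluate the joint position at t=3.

Δ: Δ0=-1/2, Δ1=5/2
row 1: diag=8, rhs=18; c'=1/4, d'=9/4
back: M1=9/4
M: M0=0, M1=9/4, M2=0
seg 0: a=0, c=M0/2=0, d=(M1−M0)/(6·2)=3/16, b=Δ0−h0·(2M0+M1)/6=-5/4
seg 1: a=-1, c=M1/2=9/8, d=(M2−M1)/(6·2)=-3/16, b=Δ1−h1·(2M1+M2)/6=1
t_q=3 → seg 1, τ=1; S=-1+1·τ+9/8·τ²+-3/16·τ³=15/16

  seg 0: a=0 b=-5/4 c=0 d=3/16
  seg 1: a=-1 b=1 c=9/8 d=-3/16
S(3) = 15/16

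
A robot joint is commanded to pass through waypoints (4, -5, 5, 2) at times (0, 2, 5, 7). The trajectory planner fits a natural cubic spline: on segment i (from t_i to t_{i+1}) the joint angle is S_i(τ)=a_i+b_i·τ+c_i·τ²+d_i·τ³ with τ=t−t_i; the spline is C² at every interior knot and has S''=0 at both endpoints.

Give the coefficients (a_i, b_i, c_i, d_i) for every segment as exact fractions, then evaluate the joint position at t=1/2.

Δ: Δ0=-9/2, Δ1=10/3, Δ2=-3/2
row 1: diag=10, rhs=47; c'=3/10, d'=47/10
row 2: denom=10−3·3/10=91/10; d'=(-29−3·47/10)/(91/10)=-431/91
back: M2=-431/91
back: M1=47/10−3/10·-431/91=557/91
M: M0=0, M1=557/91, M2=-431/91, M3=0
seg 0: a=4, c=M0/2=0, d=(M1−M0)/(6·2)=557/1092, b=Δ0−h0·(2M0+M1)/6=-3571/546
seg 1: a=-5, c=M1/2=557/182, d=(M2−M1)/(6·3)=-38/63, b=Δ1−h1·(2M1+M2)/6=-229/546
seg 2: a=5, c=M2/2=-431/182, d=(M3−M2)/(6·2)=431/1092, b=Δ2−h2·(2M2+M3)/6=905/546
t_q=1/2 → seg 0, τ=1/2; S=4+-3571/546·τ+0·τ²+557/1092·τ³=2311/2912

  seg 0: a=4 b=-3571/546 c=0 d=557/1092
  seg 1: a=-5 b=-229/546 c=557/182 d=-38/63
  seg 2: a=5 b=905/546 c=-431/182 d=431/1092
S(1/2) = 2311/2912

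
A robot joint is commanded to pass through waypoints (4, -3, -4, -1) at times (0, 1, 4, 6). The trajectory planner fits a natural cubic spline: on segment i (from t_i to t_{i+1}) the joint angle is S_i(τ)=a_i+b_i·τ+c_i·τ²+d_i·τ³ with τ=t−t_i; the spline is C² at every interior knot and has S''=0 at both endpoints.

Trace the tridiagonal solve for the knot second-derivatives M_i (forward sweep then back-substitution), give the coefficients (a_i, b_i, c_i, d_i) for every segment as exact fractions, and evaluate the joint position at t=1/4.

  seg 0: a=4 b=-3349/426 c=0 d=367/426
  seg 1: a=-3 b=-1124/213 c=367/142 d=-133/426
  seg 2: a=-4 b=767/426 c=-16/71 d=8/213
S(1/4) = 18613/9088

Δ: Δ0=-7, Δ1=-1/3, Δ2=3/2
row 1: diag=8, rhs=40; c'=3/8, d'=5
row 2: denom=10−3·3/8=71/8; d'=(11−3·5)/(71/8)=-32/71
back: M2=-32/71
back: M1=5−3/8·-32/71=367/71
M: M0=0, M1=367/71, M2=-32/71, M3=0
seg 0: a=4, c=M0/2=0, d=(M1−M0)/(6·1)=367/426, b=Δ0−h0·(2M0+M1)/6=-3349/426
seg 1: a=-3, c=M1/2=367/142, d=(M2−M1)/(6·3)=-133/426, b=Δ1−h1·(2M1+M2)/6=-1124/213
seg 2: a=-4, c=M2/2=-16/71, d=(M3−M2)/(6·2)=8/213, b=Δ2−h2·(2M2+M3)/6=767/426
t_q=1/4 → seg 0, τ=1/4; S=4+-3349/426·τ+0·τ²+367/426·τ³=18613/9088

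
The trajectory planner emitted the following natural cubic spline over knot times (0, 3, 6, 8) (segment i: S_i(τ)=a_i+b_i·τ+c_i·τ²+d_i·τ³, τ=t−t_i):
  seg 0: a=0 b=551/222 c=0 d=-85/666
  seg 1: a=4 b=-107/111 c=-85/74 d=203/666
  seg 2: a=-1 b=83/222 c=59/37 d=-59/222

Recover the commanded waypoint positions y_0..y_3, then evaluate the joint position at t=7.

y_0 = S_0(0) = a_0 = 0
y_1 = S_1(0) = a_1 = 4
y_2 = S_2(0) = a_2 = -1
y_3 = S_2(2) = 4
t_q=7 is in segment 2 (τ=1); S_2(τ)=26/37

y_0=0 y_1=4 y_2=-1 y_3=4
S(7) = 26/37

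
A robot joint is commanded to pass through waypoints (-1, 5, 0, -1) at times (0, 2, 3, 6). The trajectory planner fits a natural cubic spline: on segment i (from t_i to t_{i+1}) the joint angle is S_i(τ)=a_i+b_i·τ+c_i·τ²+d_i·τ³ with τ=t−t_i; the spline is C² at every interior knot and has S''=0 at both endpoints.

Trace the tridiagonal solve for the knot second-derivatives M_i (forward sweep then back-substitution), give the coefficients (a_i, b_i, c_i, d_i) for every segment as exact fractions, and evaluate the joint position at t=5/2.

  seg 0: a=-1 b=835/141 c=0 d=-103/141
  seg 1: a=5 b=-401/141 c=-206/47 d=314/141
  seg 2: a=0 b=-695/141 c=108/47 d=-12/47
S(5/2) = 519/188

Δ: Δ0=3, Δ1=-5, Δ2=-1/3
row 1: diag=6, rhs=-48; c'=1/6, d'=-8
row 2: denom=8−1·1/6=47/6; d'=(28−1·-8)/(47/6)=216/47
back: M2=216/47
back: M1=-8−1/6·216/47=-412/47
M: M0=0, M1=-412/47, M2=216/47, M3=0
seg 0: a=-1, c=M0/2=0, d=(M1−M0)/(6·2)=-103/141, b=Δ0−h0·(2M0+M1)/6=835/141
seg 1: a=5, c=M1/2=-206/47, d=(M2−M1)/(6·1)=314/141, b=Δ1−h1·(2M1+M2)/6=-401/141
seg 2: a=0, c=M2/2=108/47, d=(M3−M2)/(6·3)=-12/47, b=Δ2−h2·(2M2+M3)/6=-695/141
t_q=5/2 → seg 1, τ=1/2; S=5+-401/141·τ+-206/47·τ²+314/141·τ³=519/188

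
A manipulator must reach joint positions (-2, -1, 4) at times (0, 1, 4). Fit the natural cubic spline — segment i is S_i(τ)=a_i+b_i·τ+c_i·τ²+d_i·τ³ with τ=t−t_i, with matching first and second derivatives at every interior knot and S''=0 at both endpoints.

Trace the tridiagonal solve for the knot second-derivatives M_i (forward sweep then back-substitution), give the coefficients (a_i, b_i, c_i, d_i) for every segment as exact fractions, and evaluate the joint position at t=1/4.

  seg 0: a=-2 b=11/12 c=0 d=1/12
  seg 1: a=-1 b=7/6 c=1/4 d=-1/36
S(1/4) = -453/256

Δ: Δ0=1, Δ1=5/3
row 1: diag=8, rhs=4; c'=3/8, d'=1/2
back: M1=1/2
M: M0=0, M1=1/2, M2=0
seg 0: a=-2, c=M0/2=0, d=(M1−M0)/(6·1)=1/12, b=Δ0−h0·(2M0+M1)/6=11/12
seg 1: a=-1, c=M1/2=1/4, d=(M2−M1)/(6·3)=-1/36, b=Δ1−h1·(2M1+M2)/6=7/6
t_q=1/4 → seg 0, τ=1/4; S=-2+11/12·τ+0·τ²+1/12·τ³=-453/256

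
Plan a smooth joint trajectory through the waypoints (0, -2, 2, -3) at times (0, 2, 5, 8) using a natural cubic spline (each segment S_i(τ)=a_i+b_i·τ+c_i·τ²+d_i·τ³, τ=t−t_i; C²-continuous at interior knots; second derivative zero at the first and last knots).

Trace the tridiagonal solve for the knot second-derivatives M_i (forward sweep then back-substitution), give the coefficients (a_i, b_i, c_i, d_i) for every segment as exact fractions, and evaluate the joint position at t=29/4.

  seg 0: a=0 b=-5/3 c=0 d=1/6
  seg 1: a=-2 b=1/3 c=1 d=-2/9
  seg 2: a=2 b=1/3 c=-1 d=1/9
S(29/4) = -67/64

Δ: Δ0=-1, Δ1=4/3, Δ2=-5/3
row 1: diag=10, rhs=14; c'=3/10, d'=7/5
row 2: denom=12−3·3/10=111/10; d'=(-18−3·7/5)/(111/10)=-2
back: M2=-2
back: M1=7/5−3/10·-2=2
M: M0=0, M1=2, M2=-2, M3=0
seg 0: a=0, c=M0/2=0, d=(M1−M0)/(6·2)=1/6, b=Δ0−h0·(2M0+M1)/6=-5/3
seg 1: a=-2, c=M1/2=1, d=(M2−M1)/(6·3)=-2/9, b=Δ1−h1·(2M1+M2)/6=1/3
seg 2: a=2, c=M2/2=-1, d=(M3−M2)/(6·3)=1/9, b=Δ2−h2·(2M2+M3)/6=1/3
t_q=29/4 → seg 2, τ=9/4; S=2+1/3·τ+-1·τ²+1/9·τ³=-67/64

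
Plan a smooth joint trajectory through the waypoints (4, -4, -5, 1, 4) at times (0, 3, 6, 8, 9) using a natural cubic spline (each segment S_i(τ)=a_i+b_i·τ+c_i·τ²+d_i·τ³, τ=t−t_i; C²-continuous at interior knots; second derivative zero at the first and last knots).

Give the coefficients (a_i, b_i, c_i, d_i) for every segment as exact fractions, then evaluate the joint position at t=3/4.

  seg 0: a=4 b=-310/103 c=0 d=106/2781
  seg 1: a=-4 b=-204/103 c=106/309 d=191/2781
  seg 2: a=-5 b=199/103 c=99/103 d=-22/103
  seg 3: a=1 b=331/103 c=-33/103 d=11/103
S(3/4) = 5797/3296

Δ: Δ0=-8/3, Δ1=-1/3, Δ2=3, Δ3=3
row 1: diag=12, rhs=14; c'=1/4, d'=7/6
row 2: denom=10−3·1/4=37/4; d'=(20−3·7/6)/(37/4)=66/37
row 3: denom=6−2·8/37=206/37; d'=(0−2·66/37)/(206/37)=-66/103
back: M3=-66/103
back: M2=66/37−8/37·-66/103=198/103
back: M1=7/6−1/4·198/103=212/309
M: M0=0, M1=212/309, M2=198/103, M3=-66/103, M4=0
seg 0: a=4, c=M0/2=0, d=(M1−M0)/(6·3)=106/2781, b=Δ0−h0·(2M0+M1)/6=-310/103
seg 1: a=-4, c=M1/2=106/309, d=(M2−M1)/(6·3)=191/2781, b=Δ1−h1·(2M1+M2)/6=-204/103
seg 2: a=-5, c=M2/2=99/103, d=(M3−M2)/(6·2)=-22/103, b=Δ2−h2·(2M2+M3)/6=199/103
seg 3: a=1, c=M3/2=-33/103, d=(M4−M3)/(6·1)=11/103, b=Δ3−h3·(2M3+M4)/6=331/103
t_q=3/4 → seg 0, τ=3/4; S=4+-310/103·τ+0·τ²+106/2781·τ³=5797/3296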